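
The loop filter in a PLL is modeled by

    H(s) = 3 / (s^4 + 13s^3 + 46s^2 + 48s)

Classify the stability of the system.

The denominator s^4 + 13s^3 + 46s^2 + 48s factors as s(s + 2)(s + 3)(s + 8), giving poles at s = 0, -2, -3, -8.
Since the simple pole(s) at s = 0 lie on the jω-axis with none in the right half-plane, the system is marginally stable.

marginally stable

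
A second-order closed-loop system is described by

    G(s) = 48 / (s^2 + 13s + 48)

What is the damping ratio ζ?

Compare the denominator to the standard form s^2 + 2ζωₙs + ωₙ².
ωₙ² = 48, so ωₙ = √48 ≈ 6.928 rad/s.
2ζωₙ = 13, so ζ = 13/(2·√48) ≈ 0.9382.
With ζ = 0.9382 the response is underdamped.

ζ ≈ 0.9382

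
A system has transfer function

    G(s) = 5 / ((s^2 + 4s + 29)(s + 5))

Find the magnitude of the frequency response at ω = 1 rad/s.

Substitute s = j1: numerator = 5, denominator = 136 + j48.
|G(j1)| = |5| / |136 + j48| = 5 / 144.22 ≈ 0.03467.

|G(j1)| ≈ 0.03467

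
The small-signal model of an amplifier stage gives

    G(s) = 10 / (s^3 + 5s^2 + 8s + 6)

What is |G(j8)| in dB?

Substitute s = j8: numerator = 10, denominator = -314 - j448.
|G(j8)| = |10| / |-314 - j448| = 10 / 547.08 ≈ 0.01828.
In decibels: 20·log₁₀(0.01828) ≈ -34.8 dB.

|G(j8)|_dB ≈ -34.8 dB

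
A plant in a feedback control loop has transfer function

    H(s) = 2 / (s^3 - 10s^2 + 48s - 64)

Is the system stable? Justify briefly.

unstable

The denominator s^3 - 10s^2 + 48s - 64 factors as (s^2 - 8s + 32)(s - 2), giving poles at s = 4 + 4j, 4 - 4j, 2.
Since the pole(s) at s = 4 ± 4j, 2 lie in the right half-plane, the system is unstable.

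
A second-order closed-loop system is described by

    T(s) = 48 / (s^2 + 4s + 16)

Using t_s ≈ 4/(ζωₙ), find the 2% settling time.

t_s ≈ 2 s

Comparing s^2 + 4s + 16 to s^2 + 2ζωₙs + ωₙ²: ωₙ = 4 rad/s and ζ = 4/(2·4) = 0.5.
ζωₙ = 4/2 = 2, so t_s ≈ 4/(ζωₙ) = 4/2 = 2 s.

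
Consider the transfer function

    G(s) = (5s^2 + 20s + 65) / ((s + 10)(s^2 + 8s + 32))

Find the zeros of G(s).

Set the numerator to zero: 5s^2 + 20s + 65 = 0, i.e. 5·(s^2 + 4s + 13) = 0.
Factoring: (s^2 + 4s + 13) = 0.

s = -2 + 3j, -2 - 3j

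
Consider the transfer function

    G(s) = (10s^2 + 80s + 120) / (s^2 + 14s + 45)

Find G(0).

Set s = 0: G(0) = (120) / (45) = 8/3.

G(0) = 8/3 ≈ 2.667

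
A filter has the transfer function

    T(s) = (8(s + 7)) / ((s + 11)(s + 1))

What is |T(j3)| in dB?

Substitute s = j3: numerator = 56 + j24, denominator = 2 + j36.
|T(j3)| = |56 + j24| / |2 + j36| = 60.926 / 36.056 ≈ 1.690.
In decibels: 20·log₁₀(1.690) ≈ 4.56 dB.

|T(j3)|_dB ≈ 4.56 dB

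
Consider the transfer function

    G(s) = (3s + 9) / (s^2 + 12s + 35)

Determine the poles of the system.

s = -7, -5

The poles are the roots of the denominator s^2 + 12s + 35 = 0.
Factoring: (s + 7)(s + 5) = 0, so s = -7 and s = -5.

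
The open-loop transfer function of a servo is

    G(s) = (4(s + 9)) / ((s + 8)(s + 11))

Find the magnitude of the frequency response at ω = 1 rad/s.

Substitute s = j1: numerator = 36 + j4, denominator = 87 + j19.
|G(j1)| = |36 + j4| / |87 + j19| = 36.222 / 89.051 ≈ 0.4068.

|G(j1)| ≈ 0.4068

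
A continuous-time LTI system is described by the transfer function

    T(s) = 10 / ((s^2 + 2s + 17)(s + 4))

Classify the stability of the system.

stable

The poles can be read from the denominator factors: s = -1 + 4j, -1 - 4j, -4.
Since all poles lie strictly in the left half-plane, the system is stable.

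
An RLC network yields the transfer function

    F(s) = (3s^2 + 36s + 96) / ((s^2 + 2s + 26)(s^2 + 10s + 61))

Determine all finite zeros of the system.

s = -4, -8

Set the numerator to zero: 3s^2 + 36s + 96 = 0, i.e. 3·(s^2 + 12s + 32) = 0.
Factoring: (s + 4)(s + 8) = 0.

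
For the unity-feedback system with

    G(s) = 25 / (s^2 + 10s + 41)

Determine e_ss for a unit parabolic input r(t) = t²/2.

e_ss = ∞

G(s) has no poles at the origin.
This is a Type 0 system; Ka = lim_{s→0} s^2·G(s) = 0, so the steady-state error for a parabola input is infinite.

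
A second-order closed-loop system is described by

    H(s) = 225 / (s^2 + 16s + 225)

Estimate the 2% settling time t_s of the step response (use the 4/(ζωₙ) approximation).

Comparing s^2 + 16s + 225 to s^2 + 2ζωₙs + ωₙ²: ωₙ = 15 rad/s and ζ = 16/(2·15) ≈ 0.5333.
ζωₙ = 16/2 = 8, so t_s ≈ 4/(ζωₙ) = 4/8 = 0.5000 s.

t_s ≈ 0.5000 s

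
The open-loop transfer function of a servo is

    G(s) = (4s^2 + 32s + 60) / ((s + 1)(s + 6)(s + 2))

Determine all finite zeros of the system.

Set the numerator to zero: 4s^2 + 32s + 60 = 0, i.e. 4·(s^2 + 8s + 15) = 0.
Factoring: (s + 3)(s + 5) = 0.

s = -3, -5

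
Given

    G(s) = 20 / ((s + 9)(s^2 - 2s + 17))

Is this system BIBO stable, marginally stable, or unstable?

unstable

The poles can be read from the denominator factors: s = -9, 1 ± 4j.
Since the pole(s) at s = 1 ± 4j lie in the right half-plane, the system is unstable.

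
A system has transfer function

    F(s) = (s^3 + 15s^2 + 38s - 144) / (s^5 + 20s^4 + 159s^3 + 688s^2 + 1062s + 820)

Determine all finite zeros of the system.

Set the numerator to zero: s^3 + 15s^2 + 38s - 144 = 0.
Factoring: (s + 9)(s - 2)(s + 8) = 0.

s = -9, 2, -8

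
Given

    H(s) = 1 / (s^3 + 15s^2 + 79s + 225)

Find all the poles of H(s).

s = -3 + 4j, -3 - 4j, -9

The poles are the roots of the denominator s^3 + 15s^2 + 79s + 225 = 0.
Trying s = -9: the polynomial evaluates to 0, so (s + 9) is a factor.
Dividing out leaves s^2 + 6s + 25 = 0.
The quadratic formula then gives s = -3 ± 4j.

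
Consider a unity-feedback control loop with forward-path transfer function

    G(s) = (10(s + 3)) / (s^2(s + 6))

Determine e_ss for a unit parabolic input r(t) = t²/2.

e_ss = 0.2000

G(s) has 2 poles at the origin.
This is a Type 2 system. Ka = lim_{s→0} s^2·G(s) = 30/6 = 5.
e_ss = 1/Ka = 1/(5) = 1/5 ≈ 0.2000.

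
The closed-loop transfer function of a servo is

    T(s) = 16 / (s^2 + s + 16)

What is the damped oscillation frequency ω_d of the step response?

ω_d ≈ 3.969 rad/s

Comparing s^2 + s + 16 to s^2 + 2ζωₙs + ωₙ²: ωₙ = 4 rad/s and ζ = 1/(2·4) = 0.125.
ζωₙ = 1/2 = 0.5, so ω_d = ωₙ√(1−ζ²) = √(ωₙ² − (ζωₙ)²) = √(16 − 0.5²) = √15.75 ≈ 3.969 rad/s.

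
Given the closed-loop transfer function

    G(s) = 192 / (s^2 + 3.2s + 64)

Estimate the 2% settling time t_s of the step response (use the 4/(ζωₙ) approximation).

Comparing s^2 + 3.2s + 64 to s^2 + 2ζωₙs + ωₙ²: ωₙ = 8 rad/s and ζ = 3.2/(2·8) = 0.2.
ζωₙ = 3.2/2 = 1.6, so t_s ≈ 4/(ζωₙ) = 4/1.6 = 2.500 s.

t_s ≈ 2.500 s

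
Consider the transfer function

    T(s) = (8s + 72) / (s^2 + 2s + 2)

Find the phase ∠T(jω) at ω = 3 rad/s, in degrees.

At s = j3: numerator = 72 + j24, denominator = -7 + j6.
∠T = ∠num − ∠den = 18.435° − (139.40°) = -121.0°.

∠T(j3) ≈ -121.0°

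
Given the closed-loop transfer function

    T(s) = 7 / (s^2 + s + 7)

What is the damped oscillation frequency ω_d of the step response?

Comparing s^2 + s + 7 to s^2 + 2ζωₙs + ωₙ²: ωₙ = √7 ≈ 2.646 rad/s and ζ = 1/(2·√7) ≈ 0.1890.
ζωₙ = 1/2 = 0.5, so ω_d = ωₙ√(1−ζ²) = √(ωₙ² − (ζωₙ)²) = √(7 − 0.5²) = √6.75 ≈ 2.598 rad/s.

ω_d ≈ 2.598 rad/s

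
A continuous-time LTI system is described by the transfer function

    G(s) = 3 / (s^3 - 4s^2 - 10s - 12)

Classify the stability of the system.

The denominator s^3 - 4s^2 - 10s - 12 factors as (s - 6)(s^2 + 2s + 2), giving poles at s = 6, -1 ± j.
Since the pole(s) at s = 6 lie in the right half-plane, the system is unstable.

unstable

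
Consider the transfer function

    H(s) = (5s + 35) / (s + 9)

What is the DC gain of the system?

Set s = 0: H(0) = (35) / (9) = 35/9.

H(0) = 35/9 ≈ 3.889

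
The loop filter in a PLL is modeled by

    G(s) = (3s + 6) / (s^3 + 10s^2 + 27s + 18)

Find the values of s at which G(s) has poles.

The poles are the roots of the denominator s^3 + 10s^2 + 27s + 18 = 0.
Trying s = -6: the polynomial evaluates to 0, so (s + 6) is a factor.
Dividing out leaves s^2 + 4s + 3 = 0.
Factoring the quadratic: (s + 1)(s + 3) = 0.

s = -6, -1, -3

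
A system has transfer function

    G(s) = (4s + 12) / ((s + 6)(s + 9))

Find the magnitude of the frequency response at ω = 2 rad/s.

|G(j2)| ≈ 0.2473

Substitute s = j2: numerator = 12 + j8, denominator = 50 + j30.
|G(j2)| = |12 + j8| / |50 + j30| = 14.422 / 58.310 ≈ 0.2473.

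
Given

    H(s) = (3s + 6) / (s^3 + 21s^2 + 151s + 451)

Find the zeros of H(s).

Set the numerator to zero: 3s + 6 = 0, i.e. 3·(s + 2) = 0.
So s = -2.

s = -2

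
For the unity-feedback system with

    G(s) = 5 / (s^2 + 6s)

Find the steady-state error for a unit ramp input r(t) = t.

G(s) has one pole at the origin.
This is a Type 1 system. Kv = lim_{s→0} s·G(s) = 5/6.
e_ss = 1/Kv = 1/(5/6) = 6/5 ≈ 1.200.

e_ss = 1.200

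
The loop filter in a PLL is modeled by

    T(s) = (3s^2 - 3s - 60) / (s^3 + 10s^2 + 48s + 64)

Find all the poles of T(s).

The poles are the roots of the denominator s^3 + 10s^2 + 48s + 64 = 0.
Trying s = -2: the polynomial evaluates to 0, so (s + 2) is a factor.
Dividing out leaves s^2 + 8s + 32 = 0.
The quadratic formula then gives s = -4 ± 4j.

s = -4 ± 4j, -2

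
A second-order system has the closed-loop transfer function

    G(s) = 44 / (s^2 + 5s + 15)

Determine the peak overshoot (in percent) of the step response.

%OS ≈ 7.03%

Comparing s^2 + 5s + 15 to s^2 + 2ζωₙs + ωₙ²: ωₙ = √15 ≈ 3.873 rad/s and ζ = 5/(2·√15) ≈ 0.6455.
%OS = 100·exp(−πζ/√(1−ζ²)) = 100·exp(−π·0.6455/√(1−0.6455²)) ≈ 7.03%.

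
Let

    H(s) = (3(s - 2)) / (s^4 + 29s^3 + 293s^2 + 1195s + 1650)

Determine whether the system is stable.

The denominator s^4 + 29s^3 + 293s^2 + 1195s + 1650 factors as (s + 3)(s + 5)(s + 10)(s + 11), giving poles at s = -3, -5, -10, -11.
Since all poles lie strictly in the left half-plane, the system is stable.

stable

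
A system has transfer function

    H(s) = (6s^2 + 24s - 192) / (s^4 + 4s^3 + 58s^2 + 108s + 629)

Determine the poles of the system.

s = -1 ± 4j, -1 ± 6j

The poles are the roots of the denominator s^4 + 4s^3 + 58s^2 + 108s + 629 = 0.
No real roots exist; factor into two real quadratics: (s^2 + 2s + 17)(s^2 + 2s + 37) = 0.
Each quadratic gives a conjugate pair via the quadratic formula.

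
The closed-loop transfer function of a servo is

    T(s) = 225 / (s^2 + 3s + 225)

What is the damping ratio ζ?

Compare the denominator to the standard form s^2 + 2ζωₙs + ωₙ².
ωₙ² = 225, so ωₙ = 15 rad/s.
2ζωₙ = 3, so ζ = 3/(2·15) = 0.1.

ζ = 0.1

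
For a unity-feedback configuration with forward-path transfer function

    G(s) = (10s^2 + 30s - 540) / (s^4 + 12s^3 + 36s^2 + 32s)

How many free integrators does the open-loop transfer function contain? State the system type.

Type 1

Factor s from the denominator: s^4 + 12s^3 + 36s^2 + 32s = s·(s^3 + 12s^2 + 36s + 32).
There is 1 pole at the origin, so the system is Type 1.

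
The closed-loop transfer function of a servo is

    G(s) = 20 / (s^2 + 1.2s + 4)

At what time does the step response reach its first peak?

t_p ≈ 1.647 s

Comparing s^2 + 1.2s + 4 to s^2 + 2ζωₙs + ωₙ²: ωₙ = 2 rad/s and ζ = 1.2/(2·2) = 0.3.
ζωₙ = 1.2/2 = 0.6, so ω_d = ωₙ√(1−ζ²) = √(ωₙ² − (ζωₙ)²) = √(4 − 0.6²) = √3.64 ≈ 1.908 rad/s.
t_p = π/ω_d = π/1.908 ≈ 1.647 s.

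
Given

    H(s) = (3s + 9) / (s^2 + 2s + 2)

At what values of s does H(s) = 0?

Set the numerator to zero: 3s + 9 = 0, i.e. 3·(s + 3) = 0.
So s = -3.

s = -3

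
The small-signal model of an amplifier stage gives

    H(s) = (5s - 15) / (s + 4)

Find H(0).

Set s = 0: H(0) = (-15) / (4) = -15/4.

H(0) = -15/4 ≈ -3.750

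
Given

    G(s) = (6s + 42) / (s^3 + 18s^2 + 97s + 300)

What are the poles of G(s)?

The poles are the roots of the denominator s^3 + 18s^2 + 97s + 300 = 0.
Trying s = -12: the polynomial evaluates to 0, so (s + 12) is a factor.
Dividing out leaves s^2 + 6s + 25 = 0.
The quadratic formula then gives s = -3 ± 4j.

s = -3 ± 4j, -12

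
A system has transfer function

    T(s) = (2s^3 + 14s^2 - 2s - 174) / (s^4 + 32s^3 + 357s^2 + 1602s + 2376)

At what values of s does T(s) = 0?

Set the numerator to zero: 2s^3 + 14s^2 - 2s - 174 = 0, i.e. 2·(s^3 + 7s^2 - s - 87) = 0.
Factoring: (s^2 + 10s + 29)(s - 3) = 0.

s = -5 ± 2j, 3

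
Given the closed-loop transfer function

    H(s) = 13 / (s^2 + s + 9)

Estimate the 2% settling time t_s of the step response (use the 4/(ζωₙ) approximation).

t_s ≈ 8 s

Comparing s^2 + s + 9 to s^2 + 2ζωₙs + ωₙ²: ωₙ = 3 rad/s and ζ = 1/(2·3) ≈ 0.1667.
ζωₙ = 1/2 = 0.5, so t_s ≈ 4/(ζωₙ) = 4/0.5 = 8 s.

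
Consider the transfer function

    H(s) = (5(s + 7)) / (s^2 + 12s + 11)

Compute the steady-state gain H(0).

H(0) = 35/11 ≈ 3.182

Set s = 0: H(0) = (35) / (11) = 35/11.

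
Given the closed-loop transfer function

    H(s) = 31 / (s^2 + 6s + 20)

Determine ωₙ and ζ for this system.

ωₙ ≈ 4.472 rad/s, ζ ≈ 0.6708

Compare the denominator to the standard form s^2 + 2ζωₙs + ωₙ².
ωₙ² = 20, so ωₙ = √20 ≈ 4.472 rad/s.
2ζωₙ = 6, so ζ = 6/(2·√20) ≈ 0.6708.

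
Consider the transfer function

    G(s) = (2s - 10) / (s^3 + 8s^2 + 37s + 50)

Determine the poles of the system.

The poles are the roots of the denominator s^3 + 8s^2 + 37s + 50 = 0.
Trying s = -2: the polynomial evaluates to 0, so (s + 2) is a factor.
Dividing out leaves s^2 + 6s + 25 = 0.
The quadratic formula then gives s = -3 ± 4j.

s = -3 + 4j, -3 - 4j, -2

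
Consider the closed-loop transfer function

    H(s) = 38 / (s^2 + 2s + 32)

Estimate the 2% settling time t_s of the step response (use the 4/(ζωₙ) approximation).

Comparing s^2 + 2s + 32 to s^2 + 2ζωₙs + ωₙ²: ωₙ = √32 ≈ 5.657 rad/s and ζ = 2/(2·√32) ≈ 0.1768.
ζωₙ = 2/2 = 1, so t_s ≈ 4/(ζωₙ) = 4/1 = 4 s.

t_s ≈ 4 s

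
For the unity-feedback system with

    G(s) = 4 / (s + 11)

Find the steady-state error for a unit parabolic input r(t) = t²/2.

G(s) has no poles at the origin.
This is a Type 0 system; Ka = lim_{s→0} s^2·G(s) = 0, so the steady-state error for a parabola input is infinite.

e_ss = ∞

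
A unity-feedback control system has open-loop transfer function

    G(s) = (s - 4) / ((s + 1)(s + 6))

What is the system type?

Type 0

The denominator has no factor of s at the origin — no free integrator — so this is a Type 0 system.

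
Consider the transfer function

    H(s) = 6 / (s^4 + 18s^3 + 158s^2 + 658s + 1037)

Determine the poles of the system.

The poles are the roots of the denominator s^4 + 18s^3 + 158s^2 + 658s + 1037 = 0.
No real roots exist; factor into two real quadratics: (s^2 + 10s + 61)(s^2 + 8s + 17) = 0.
Each quadratic gives a conjugate pair via the quadratic formula.

s = -5 + 6j, -5 - 6j, -4 + j, -4 - j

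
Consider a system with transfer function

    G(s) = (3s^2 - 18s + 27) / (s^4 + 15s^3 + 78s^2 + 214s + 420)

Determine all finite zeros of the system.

s = 3, 3

Set the numerator to zero: 3s^2 - 18s + 27 = 0, i.e. 3·(s^2 - 6s + 9) = 0.
Factoring: (s - 3)^2 = 0.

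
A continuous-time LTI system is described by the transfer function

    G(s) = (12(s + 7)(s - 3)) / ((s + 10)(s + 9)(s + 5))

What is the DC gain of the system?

At s = 0 each factor (s + a) contributes a and each (s^2 + bs + c) contributes c.
G(0) = 12·(7) · (-3) / ((10) · (9) · (5)) = -252/450 = -14/25.

G(0) = -14/25 ≈ -0.5600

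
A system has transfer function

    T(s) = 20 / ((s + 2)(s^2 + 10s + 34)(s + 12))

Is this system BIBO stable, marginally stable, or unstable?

The poles can be read from the denominator factors: s = -2, -5 + 3j, -5 - 3j, -12.
Since all poles lie strictly in the left half-plane, the system is stable.

stable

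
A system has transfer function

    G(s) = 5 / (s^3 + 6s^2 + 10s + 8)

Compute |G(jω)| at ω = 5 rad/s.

|G(j5)| ≈ 0.03114

Substitute s = j5: numerator = 5, denominator = -142 - j75.
|G(j5)| = |5| / |-142 - j75| = 5 / 160.59 ≈ 0.03114.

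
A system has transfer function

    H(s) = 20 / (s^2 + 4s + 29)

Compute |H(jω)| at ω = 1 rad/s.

Substitute s = j1: numerator = 20, denominator = 28 + j4.
|H(j1)| = |20| / |28 + j4| = 20 / 28.284 ≈ 0.7071.

|H(j1)| ≈ 0.7071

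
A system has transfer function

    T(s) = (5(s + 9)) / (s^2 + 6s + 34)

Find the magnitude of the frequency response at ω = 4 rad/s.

|T(j4)| ≈ 1.641

Substitute s = j4: numerator = 45 + j20, denominator = 18 + j24.
|T(j4)| = |45 + j20| / |18 + j24| = 49.244 / 30 ≈ 1.641.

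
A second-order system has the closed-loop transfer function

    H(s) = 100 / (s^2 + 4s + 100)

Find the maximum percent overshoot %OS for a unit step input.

Comparing s^2 + 4s + 100 to s^2 + 2ζωₙs + ωₙ²: ωₙ = 10 rad/s and ζ = 4/(2·10) = 0.2.
%OS = 100·exp(−πζ/√(1−ζ²)) = 100·exp(−π·0.2/√(1−0.2²)) ≈ 52.7%.

%OS ≈ 52.7%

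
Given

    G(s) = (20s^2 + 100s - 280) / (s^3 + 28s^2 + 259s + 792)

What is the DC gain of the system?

Set s = 0: G(0) = (-280) / (792) = -35/99.

G(0) = -35/99 ≈ -0.3535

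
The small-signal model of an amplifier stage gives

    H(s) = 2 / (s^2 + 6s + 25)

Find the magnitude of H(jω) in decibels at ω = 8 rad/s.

Substitute s = j8: numerator = 2, denominator = -39 + j48.
|H(j8)| = |2| / |-39 + j48| = 2 / 61.847 ≈ 0.03234.
In decibels: 20·log₁₀(0.03234) ≈ -29.8 dB.

|H(j8)|_dB ≈ -29.8 dB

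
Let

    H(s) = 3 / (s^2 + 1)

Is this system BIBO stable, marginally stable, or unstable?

marginally stable

The denominator s^2 + 1 factors as (s^2 + 1), giving poles at s = ±j.
Since the simple pole(s) at s = j, -j lie on the jω-axis with none in the right half-plane, the system is marginally stable.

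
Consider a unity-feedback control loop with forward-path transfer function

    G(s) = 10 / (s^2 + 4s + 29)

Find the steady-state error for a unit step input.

G(s) has no poles at the origin.
This is a Type 0 system. Kp = lim_{s→0} G(s) = 10/29.
e_ss = 1/(1 + Kp) = 1/(1 + 10/29) = 29/39 ≈ 0.7436.

e_ss = 0.7436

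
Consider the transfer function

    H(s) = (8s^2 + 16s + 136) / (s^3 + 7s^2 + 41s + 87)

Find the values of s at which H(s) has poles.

The poles are the roots of the denominator s^3 + 7s^2 + 41s + 87 = 0.
Trying s = -3: the polynomial evaluates to 0, so (s + 3) is a factor.
Dividing out leaves s^2 + 4s + 29 = 0.
The quadratic formula then gives s = -2 ± 5j.

s = -2 + 5j, -2 - 5j, -3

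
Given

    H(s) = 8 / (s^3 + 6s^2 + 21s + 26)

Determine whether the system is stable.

The denominator s^3 + 6s^2 + 21s + 26 factors as (s^2 + 4s + 13)(s + 2), giving poles at s = -2 ± 3j, -2.
Since all poles lie strictly in the left half-plane, the system is stable.

stable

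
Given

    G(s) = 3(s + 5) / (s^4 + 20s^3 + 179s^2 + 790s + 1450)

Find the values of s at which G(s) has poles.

The poles are the roots of the denominator s^4 + 20s^3 + 179s^2 + 790s + 1450 = 0.
No real roots exist; factor into two real quadratics: (s^2 + 10s + 50)(s^2 + 10s + 29) = 0.
Each quadratic gives a conjugate pair via the quadratic formula.

s = -5 + 5j, -5 - 5j, -5 + 2j, -5 - 2j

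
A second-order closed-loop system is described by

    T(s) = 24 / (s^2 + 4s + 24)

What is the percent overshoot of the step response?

Comparing s^2 + 4s + 24 to s^2 + 2ζωₙs + ωₙ²: ωₙ = √24 ≈ 4.899 rad/s and ζ = 4/(2·√24) ≈ 0.4082.
%OS = 100·exp(−πζ/√(1−ζ²)) = 100·exp(−π·0.4082/√(1−0.4082²)) ≈ 24.5%.

%OS ≈ 24.5%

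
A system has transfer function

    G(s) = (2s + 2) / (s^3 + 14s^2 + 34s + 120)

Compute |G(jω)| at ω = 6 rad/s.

|G(j6)| ≈ 0.03167

Substitute s = j6: numerator = 2 + j12, denominator = -384 - j12.
|G(j6)| = |2 + j12| / |-384 - j12| = 12.166 / 384.19 ≈ 0.03167.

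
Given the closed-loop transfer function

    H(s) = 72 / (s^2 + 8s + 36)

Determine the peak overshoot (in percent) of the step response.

Comparing s^2 + 8s + 36 to s^2 + 2ζωₙs + ωₙ²: ωₙ = 6 rad/s and ζ = 8/(2·6) ≈ 0.6667.
%OS = 100·exp(−πζ/√(1−ζ²)) = 100·exp(−π·0.6667/√(1−0.6667²)) ≈ 6.02%.

%OS ≈ 6.02%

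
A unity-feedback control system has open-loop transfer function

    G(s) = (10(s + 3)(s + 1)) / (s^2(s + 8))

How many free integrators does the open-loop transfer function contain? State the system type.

Type 2

The denominator has 2 factors of s at the origin (free integrators), so this is a Type 2 system.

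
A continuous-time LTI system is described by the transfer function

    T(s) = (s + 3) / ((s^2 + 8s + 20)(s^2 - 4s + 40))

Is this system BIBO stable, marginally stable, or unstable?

unstable

The poles can be read from the denominator factors: s = -4 + 2j, -4 - 2j, 2 + 6j, 2 - 6j.
Since the pole(s) at s = 2 ± 6j lie in the right half-plane, the system is unstable.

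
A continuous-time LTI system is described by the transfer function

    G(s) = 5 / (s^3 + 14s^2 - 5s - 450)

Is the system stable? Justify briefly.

unstable

The denominator s^3 + 14s^2 - 5s - 450 factors as (s + 9)(s - 5)(s + 10), giving poles at s = -9, 5, -10.
Since the pole(s) at s = 5 lie in the right half-plane, the system is unstable.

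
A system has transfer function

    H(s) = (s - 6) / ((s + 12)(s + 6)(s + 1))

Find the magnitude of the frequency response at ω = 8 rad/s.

|H(j8)| ≈ 0.008600

Substitute s = j8: numerator = -6 + j8, denominator = -1144 + j208.
|H(j8)| = |-6 + j8| / |-1144 + j208| = 10 / 1162.8 ≈ 0.008600.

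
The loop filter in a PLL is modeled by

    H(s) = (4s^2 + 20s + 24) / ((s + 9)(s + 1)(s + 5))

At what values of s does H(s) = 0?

Set the numerator to zero: 4s^2 + 20s + 24 = 0, i.e. 4·(s^2 + 5s + 6) = 0.
Factoring: (s + 2)(s + 3) = 0.

s = -2, -3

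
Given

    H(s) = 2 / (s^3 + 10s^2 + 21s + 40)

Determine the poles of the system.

The poles are the roots of the denominator s^3 + 10s^2 + 21s + 40 = 0.
Trying s = -8: the polynomial evaluates to 0, so (s + 8) is a factor.
Dividing out leaves s^2 + 2s + 5 = 0.
The quadratic formula then gives s = -1 ± 2j.

s = -8, -1 ± 2j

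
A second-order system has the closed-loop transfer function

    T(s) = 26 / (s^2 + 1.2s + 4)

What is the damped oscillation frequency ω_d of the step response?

Comparing s^2 + 1.2s + 4 to s^2 + 2ζωₙs + ωₙ²: ωₙ = 2 rad/s and ζ = 1.2/(2·2) = 0.3.
ζωₙ = 1.2/2 = 0.6, so ω_d = ωₙ√(1−ζ²) = √(ωₙ² − (ζωₙ)²) = √(4 − 0.6²) = √3.64 ≈ 1.908 rad/s.

ω_d ≈ 1.908 rad/s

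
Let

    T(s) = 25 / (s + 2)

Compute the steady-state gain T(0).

T(0) = 25/2 ≈ 12.50

At s = 0 each factor (s + a) contributes a and each (s^2 + bs + c) contributes c.
T(0) = 25·1 / ((2)) = 25/2 = 25/2.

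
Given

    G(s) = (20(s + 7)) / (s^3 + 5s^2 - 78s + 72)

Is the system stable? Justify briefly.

The denominator s^3 + 5s^2 - 78s + 72 factors as (s + 12)(s - 6)(s - 1), giving poles at s = -12, 6, 1.
Since the pole(s) at s = 6, 1 lie in the right half-plane, the system is unstable.

unstable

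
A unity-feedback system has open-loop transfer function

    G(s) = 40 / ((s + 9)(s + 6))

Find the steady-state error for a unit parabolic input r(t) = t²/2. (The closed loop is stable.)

G(s) has no poles at the origin.
This is a Type 0 system; Ka = lim_{s→0} s^2·G(s) = 0, so the steady-state error for a parabola input is infinite.

e_ss = ∞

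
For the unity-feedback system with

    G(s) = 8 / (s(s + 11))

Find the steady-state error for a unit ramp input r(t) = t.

G(s) has one pole at the origin.
This is a Type 1 system. Kv = lim_{s→0} s·G(s) = 8/11.
e_ss = 1/Kv = 1/(8/11) = 11/8 ≈ 1.375.

e_ss = 1.375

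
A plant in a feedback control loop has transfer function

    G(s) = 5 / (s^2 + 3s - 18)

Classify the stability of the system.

unstable

The denominator s^2 + 3s - 18 factors as (s - 3)(s + 6), giving poles at s = 3, -6.
Since the pole(s) at s = 3 lie in the right half-plane, the system is unstable.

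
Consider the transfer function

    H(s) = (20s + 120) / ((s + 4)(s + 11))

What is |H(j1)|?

|H(j1)| ≈ 2.671

Substitute s = j1: numerator = 120 + j20, denominator = 43 + j15.
|H(j1)| = |120 + j20| / |43 + j15| = 121.66 / 45.541 ≈ 2.671.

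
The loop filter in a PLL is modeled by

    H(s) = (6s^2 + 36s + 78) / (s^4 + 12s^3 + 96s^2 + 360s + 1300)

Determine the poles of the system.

s = -1 + 5j, -1 - 5j, -5 + 5j, -5 - 5j

The poles are the roots of the denominator s^4 + 12s^3 + 96s^2 + 360s + 1300 = 0.
No real roots exist; factor into two real quadratics: (s^2 + 2s + 26)(s^2 + 10s + 50) = 0.
Each quadratic gives a conjugate pair via the quadratic formula.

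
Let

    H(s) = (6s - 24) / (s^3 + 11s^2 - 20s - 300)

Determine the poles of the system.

The poles are the roots of the denominator s^3 + 11s^2 - 20s - 300 = 0.
Trying s = -10: the polynomial evaluates to 0, so (s + 10) is a factor.
Dividing out leaves s^2 + s - 30 = 0.
Factoring the quadratic: (s + 6)(s - 5) = 0.

s = -10, -6, 5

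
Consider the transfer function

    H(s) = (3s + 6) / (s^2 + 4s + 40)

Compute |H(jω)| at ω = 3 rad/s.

|H(j3)| ≈ 0.3254

Substitute s = j3: numerator = 6 + j9, denominator = 31 + j12.
|H(j3)| = |6 + j9| / |31 + j12| = 10.817 / 33.242 ≈ 0.3254.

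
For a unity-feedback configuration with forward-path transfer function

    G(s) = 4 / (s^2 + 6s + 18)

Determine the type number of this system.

Type 0

The denominator has no factor of s at the origin — no free integrator — so this is a Type 0 system.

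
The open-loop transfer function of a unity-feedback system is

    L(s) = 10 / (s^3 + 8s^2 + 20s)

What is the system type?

Type 1

Factor s from the denominator: s^3 + 8s^2 + 20s = s·(s^2 + 8s + 20).
There is 1 pole at the origin, so the system is Type 1.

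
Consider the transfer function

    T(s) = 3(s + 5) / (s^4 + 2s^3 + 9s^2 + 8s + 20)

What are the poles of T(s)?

The poles are the roots of the denominator s^4 + 2s^3 + 9s^2 + 8s + 20 = 0.
No real roots exist; factor into two real quadratics: (s^2 + 4)(s^2 + 2s + 5) = 0.
Each quadratic gives a conjugate pair via the quadratic formula.

s = ±2j, -1 ± 2j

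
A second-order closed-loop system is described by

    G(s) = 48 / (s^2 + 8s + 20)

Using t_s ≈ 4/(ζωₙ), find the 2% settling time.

Comparing s^2 + 8s + 20 to s^2 + 2ζωₙs + ωₙ²: ωₙ = √20 ≈ 4.472 rad/s and ζ = 8/(2·√20) ≈ 0.8944.
ζωₙ = 8/2 = 4, so t_s ≈ 4/(ζωₙ) = 4/4 = 1 s.

t_s ≈ 1 s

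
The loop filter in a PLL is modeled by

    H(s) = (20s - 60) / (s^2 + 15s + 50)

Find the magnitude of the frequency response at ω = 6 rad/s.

|H(j6)| ≈ 1.473

Substitute s = j6: numerator = -60 + j120, denominator = 14 + j90.
|H(j6)| = |-60 + j120| / |14 + j90| = 134.16 / 91.082 ≈ 1.473.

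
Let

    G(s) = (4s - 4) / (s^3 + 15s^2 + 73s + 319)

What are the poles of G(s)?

The poles are the roots of the denominator s^3 + 15s^2 + 73s + 319 = 0.
Trying s = -11: the polynomial evaluates to 0, so (s + 11) is a factor.
Dividing out leaves s^2 + 4s + 29 = 0.
The quadratic formula then gives s = -2 ± 5j.

s = -2 + 5j, -2 - 5j, -11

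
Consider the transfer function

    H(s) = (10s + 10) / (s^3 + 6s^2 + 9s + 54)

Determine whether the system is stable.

marginally stable

The denominator s^3 + 6s^2 + 9s + 54 factors as (s^2 + 9)(s + 6), giving poles at s = ±3j, -6.
Since the simple pole(s) at s = ±3j lie on the jω-axis with none in the right half-plane, the system is marginally stable.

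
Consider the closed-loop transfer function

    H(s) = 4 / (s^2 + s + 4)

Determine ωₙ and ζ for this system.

ωₙ = 2 rad/s, ζ = 0.25

Compare the denominator to the standard form s^2 + 2ζωₙs + ωₙ².
ωₙ² = 4, so ωₙ = 2 rad/s.
2ζωₙ = 1, so ζ = 1/(2·2) = 0.25.
With ζ = 0.25 the response is underdamped.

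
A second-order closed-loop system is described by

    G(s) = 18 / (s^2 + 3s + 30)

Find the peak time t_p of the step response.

Comparing s^2 + 3s + 30 to s^2 + 2ζωₙs + ωₙ²: ωₙ = √30 ≈ 5.477 rad/s and ζ = 3/(2·√30) ≈ 0.2739.
ζωₙ = 3/2 = 1.5, so ω_d = ωₙ√(1−ζ²) = √(ωₙ² − (ζωₙ)²) = √(30 − 1.5²) = √27.75 ≈ 5.268 rad/s.
t_p = π/ω_d = π/5.268 ≈ 0.5964 s.

t_p ≈ 0.5964 s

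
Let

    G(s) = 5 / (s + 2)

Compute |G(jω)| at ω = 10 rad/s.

|G(j10)| ≈ 0.4903

Substitute s = j10: numerator = 5, denominator = 2 + j10.
|G(j10)| = |5| / |2 + j10| = 5 / 10.198 ≈ 0.4903.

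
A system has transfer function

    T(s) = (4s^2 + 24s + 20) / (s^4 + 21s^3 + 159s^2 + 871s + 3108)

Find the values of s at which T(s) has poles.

The poles are the roots of the denominator s^4 + 21s^3 + 159s^2 + 871s + 3108 = 0.
Trying s = -7: the polynomial evaluates to 0, so (s + 7) is a factor.
Dividing out leaves s^3 + 14s^2 + 61s + 444 = 0.
This factors further as (s^2 + 2s + 37)(s + 12) = 0.

s = -1 + 6j, -1 - 6j, -7, -12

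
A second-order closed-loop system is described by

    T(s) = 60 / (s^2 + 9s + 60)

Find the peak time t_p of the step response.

t_p ≈ 0.4983 s

Comparing s^2 + 9s + 60 to s^2 + 2ζωₙs + ωₙ²: ωₙ = √60 ≈ 7.746 rad/s and ζ = 9/(2·√60) ≈ 0.5809.
ζωₙ = 9/2 = 4.5, so ω_d = ωₙ√(1−ζ²) = √(ωₙ² − (ζωₙ)²) = √(60 − 4.5²) = √39.75 ≈ 6.305 rad/s.
t_p = π/ω_d = π/6.305 ≈ 0.4983 s.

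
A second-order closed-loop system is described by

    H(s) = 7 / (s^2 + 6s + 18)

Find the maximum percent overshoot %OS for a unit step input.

Comparing s^2 + 6s + 18 to s^2 + 2ζωₙs + ωₙ²: ωₙ = √18 ≈ 4.243 rad/s and ζ = 6/(2·√18) ≈ 0.7071.
%OS = 100·exp(−πζ/√(1−ζ²)) = 100·exp(−π·0.7071/√(1−0.7071²)) ≈ 4.32%.

%OS ≈ 4.32%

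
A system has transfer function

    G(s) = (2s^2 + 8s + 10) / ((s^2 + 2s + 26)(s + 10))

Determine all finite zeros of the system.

s = -2 + j, -2 - j

Set the numerator to zero: 2s^2 + 8s + 10 = 0, i.e. 2·(s^2 + 4s + 5) = 0.
Factoring: (s^2 + 4s + 5) = 0.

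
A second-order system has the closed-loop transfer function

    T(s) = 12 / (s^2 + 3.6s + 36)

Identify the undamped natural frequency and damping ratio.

Compare the denominator to the standard form s^2 + 2ζωₙs + ωₙ².
ωₙ² = 36, so ωₙ = 6 rad/s.
2ζωₙ = 3.6, so ζ = 3.6/(2·6) = 0.3.

ωₙ = 6 rad/s, ζ = 0.3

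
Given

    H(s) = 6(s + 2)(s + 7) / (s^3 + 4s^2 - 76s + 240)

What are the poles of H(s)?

The poles are the roots of the denominator s^3 + 4s^2 - 76s + 240 = 0.
Trying s = -12: the polynomial evaluates to 0, so (s + 12) is a factor.
Dividing out leaves s^2 - 8s + 20 = 0.
The quadratic formula then gives s = 4 ± 2j.

s = 4 + 2j, 4 - 2j, -12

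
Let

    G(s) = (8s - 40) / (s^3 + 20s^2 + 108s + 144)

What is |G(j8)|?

Substitute s = j8: numerator = -40 + j64, denominator = -1136 + j352.
|G(j8)| = |-40 + j64| / |-1136 + j352| = 75.472 / 1189.3 ≈ 0.06346.

|G(j8)| ≈ 0.06346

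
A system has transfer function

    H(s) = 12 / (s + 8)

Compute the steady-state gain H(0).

Set s = 0: H(0) = (12) / (8) = 3/2.

H(0) = 3/2 ≈ 1.500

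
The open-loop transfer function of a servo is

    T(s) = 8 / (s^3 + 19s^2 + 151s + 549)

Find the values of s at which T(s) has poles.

s = -5 + 6j, -5 - 6j, -9

The poles are the roots of the denominator s^3 + 19s^2 + 151s + 549 = 0.
Trying s = -9: the polynomial evaluates to 0, so (s + 9) is a factor.
Dividing out leaves s^2 + 10s + 61 = 0.
The quadratic formula then gives s = -5 ± 6j.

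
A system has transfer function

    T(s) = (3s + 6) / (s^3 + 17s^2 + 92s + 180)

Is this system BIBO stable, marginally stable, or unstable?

The denominator s^3 + 17s^2 + 92s + 180 factors as (s^2 + 8s + 20)(s + 9), giving poles at s = -4 + 2j, -4 - 2j, -9.
Since all poles lie strictly in the left half-plane, the system is stable.

stable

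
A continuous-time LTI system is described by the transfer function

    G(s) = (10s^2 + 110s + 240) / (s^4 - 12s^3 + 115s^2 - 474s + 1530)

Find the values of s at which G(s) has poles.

The poles are the roots of the denominator s^4 - 12s^3 + 115s^2 - 474s + 1530 = 0.
No real roots exist; factor into two real quadratics: (s^2 - 6s + 34)(s^2 - 6s + 45) = 0.
Each quadratic gives a conjugate pair via the quadratic formula.

s = 3 + 5j, 3 - 5j, 3 + 6j, 3 - 6j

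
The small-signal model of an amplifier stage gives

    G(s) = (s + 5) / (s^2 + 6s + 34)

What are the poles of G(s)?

s = -3 + 5j, -3 - 5j

The poles are the roots of the denominator s^2 + 6s + 34 = 0.
Using the quadratic formula: s = (-6 ± √(-100))/2 = -3 ± 5j.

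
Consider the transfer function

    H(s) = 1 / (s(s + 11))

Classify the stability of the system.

The poles can be read from the denominator factors: s = 0, -11.
Since the simple pole(s) at s = 0 lie on the jω-axis with none in the right half-plane, the system is marginally stable.

marginally stable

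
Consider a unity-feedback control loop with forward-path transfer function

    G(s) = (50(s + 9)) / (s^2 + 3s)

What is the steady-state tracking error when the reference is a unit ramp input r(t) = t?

e_ss = 0.006667

G(s) has one pole at the origin.
This is a Type 1 system. Kv = lim_{s→0} s·G(s) = 450/3 = 150.
e_ss = 1/Kv = 1/(150) = 1/150 ≈ 0.006667.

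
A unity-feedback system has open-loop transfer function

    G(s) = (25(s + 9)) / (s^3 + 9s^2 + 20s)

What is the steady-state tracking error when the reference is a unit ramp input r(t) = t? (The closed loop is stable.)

e_ss = 0.08889

G(s) has one pole at the origin.
This is a Type 1 system. Kv = lim_{s→0} s·G(s) = 225/20 = 45/4.
e_ss = 1/Kv = 1/(45/4) = 4/45 ≈ 0.08889.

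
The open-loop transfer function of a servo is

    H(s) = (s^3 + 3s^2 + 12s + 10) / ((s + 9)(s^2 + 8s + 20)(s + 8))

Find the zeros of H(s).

s = -1, -1 ± 3j

Set the numerator to zero: s^3 + 3s^2 + 12s + 10 = 0.
Factoring: (s + 1)(s^2 + 2s + 10) = 0.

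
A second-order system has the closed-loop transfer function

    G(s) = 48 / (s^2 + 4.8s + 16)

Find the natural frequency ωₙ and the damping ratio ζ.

ωₙ = 4 rad/s, ζ = 0.6

Compare the denominator to the standard form s^2 + 2ζωₙs + ωₙ².
ωₙ² = 16, so ωₙ = 4 rad/s.
2ζωₙ = 4.8, so ζ = 4.8/(2·4) = 0.6.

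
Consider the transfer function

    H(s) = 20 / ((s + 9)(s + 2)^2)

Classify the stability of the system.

stable

The poles can be read from the denominator factors: s = -9, -2, -2.
Since all poles lie strictly in the left half-plane, the system is stable.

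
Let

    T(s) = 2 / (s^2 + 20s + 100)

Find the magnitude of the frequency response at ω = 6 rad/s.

Substitute s = j6: numerator = 2, denominator = 64 + j120.
|T(j6)| = |2| / |64 + j120| = 2 / 136 ≈ 0.01471.

|T(j6)| ≈ 0.01471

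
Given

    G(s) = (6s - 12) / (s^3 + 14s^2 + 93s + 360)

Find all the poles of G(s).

The poles are the roots of the denominator s^3 + 14s^2 + 93s + 360 = 0.
Trying s = -8: the polynomial evaluates to 0, so (s + 8) is a factor.
Dividing out leaves s^2 + 6s + 45 = 0.
The quadratic formula then gives s = -3 ± 6j.

s = -3 + 6j, -3 - 6j, -8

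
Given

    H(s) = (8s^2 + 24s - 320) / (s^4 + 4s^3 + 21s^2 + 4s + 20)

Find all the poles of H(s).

The poles are the roots of the denominator s^4 + 4s^3 + 21s^2 + 4s + 20 = 0.
No real roots exist; factor into two real quadratics: (s^2 + 1)(s^2 + 4s + 20) = 0.
Each quadratic gives a conjugate pair via the quadratic formula.

s = ±j, -2 ± 4j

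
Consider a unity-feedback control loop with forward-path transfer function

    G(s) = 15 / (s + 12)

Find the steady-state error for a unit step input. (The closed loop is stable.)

G(s) has no poles at the origin.
This is a Type 0 system. Kp = lim_{s→0} G(s) = 15/12 = 5/4.
e_ss = 1/(1 + Kp) = 1/(1 + 5/4) = 4/9 ≈ 0.4444.

e_ss = 0.4444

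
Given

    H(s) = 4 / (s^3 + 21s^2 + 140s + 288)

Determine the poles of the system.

s = -8, -4, -9

The poles are the roots of the denominator s^3 + 21s^2 + 140s + 288 = 0.
Trying s = -8: the polynomial evaluates to 0, so (s + 8) is a factor.
Dividing out leaves s^2 + 13s + 36 = 0.
Factoring the quadratic: (s + 4)(s + 9) = 0.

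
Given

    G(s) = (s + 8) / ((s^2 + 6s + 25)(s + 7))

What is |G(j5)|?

Substitute s = j5: numerator = 8 + j5, denominator = -150 + j210.
|G(j5)| = |8 + j5| / |-150 + j210| = 9.4340 / 258.07 ≈ 0.03656.

|G(j5)| ≈ 0.03656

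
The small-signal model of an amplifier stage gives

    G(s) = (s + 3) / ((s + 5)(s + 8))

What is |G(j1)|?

Substitute s = j1: numerator = 3 + j1, denominator = 39 + j13.
|G(j1)| = |3 + j1| / |39 + j13| = 3.1623 / 41.110 ≈ 0.07692.

|G(j1)| ≈ 0.07692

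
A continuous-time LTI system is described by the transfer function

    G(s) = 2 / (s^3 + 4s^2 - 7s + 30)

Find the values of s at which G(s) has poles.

The poles are the roots of the denominator s^3 + 4s^2 - 7s + 30 = 0.
Trying s = -6: the polynomial evaluates to 0, so (s + 6) is a factor.
Dividing out leaves s^2 - 2s + 5 = 0.
The quadratic formula then gives s = 1 ± 2j.

s = 1 + 2j, 1 - 2j, -6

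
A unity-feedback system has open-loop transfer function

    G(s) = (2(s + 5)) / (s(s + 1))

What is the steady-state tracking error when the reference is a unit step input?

G(s) has one pole at the origin.
This is a Type 1 system; for a step input the steady-state error is zero.

e_ss = 0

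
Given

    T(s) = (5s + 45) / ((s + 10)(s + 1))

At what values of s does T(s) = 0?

s = -9

Set the numerator to zero: 5s + 45 = 0, i.e. 5·(s + 9) = 0.
So s = -9.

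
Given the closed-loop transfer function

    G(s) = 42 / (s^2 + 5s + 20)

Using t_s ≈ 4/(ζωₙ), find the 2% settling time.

Comparing s^2 + 5s + 20 to s^2 + 2ζωₙs + ωₙ²: ωₙ = √20 ≈ 4.472 rad/s and ζ = 5/(2·√20) ≈ 0.5590.
ζωₙ = 5/2 = 2.5, so t_s ≈ 4/(ζωₙ) = 4/2.5 = 1.600 s.

t_s ≈ 1.600 s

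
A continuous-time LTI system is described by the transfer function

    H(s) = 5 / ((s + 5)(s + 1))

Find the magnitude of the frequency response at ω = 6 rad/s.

|H(j6)| ≈ 0.1052

Substitute s = j6: numerator = 5, denominator = -31 + j36.
|H(j6)| = |5| / |-31 + j36| = 5 / 47.508 ≈ 0.1052.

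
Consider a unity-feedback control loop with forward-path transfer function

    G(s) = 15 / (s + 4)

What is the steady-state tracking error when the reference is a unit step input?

e_ss = 0.2105

G(s) has no poles at the origin.
This is a Type 0 system. Kp = lim_{s→0} G(s) = 15/4.
e_ss = 1/(1 + Kp) = 1/(1 + 15/4) = 4/19 ≈ 0.2105.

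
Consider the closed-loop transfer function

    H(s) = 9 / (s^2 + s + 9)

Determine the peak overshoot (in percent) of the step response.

%OS ≈ 58.8%

Comparing s^2 + s + 9 to s^2 + 2ζωₙs + ωₙ²: ωₙ = 3 rad/s and ζ = 1/(2·3) ≈ 0.1667.
%OS = 100·exp(−πζ/√(1−ζ²)) = 100·exp(−π·0.1667/√(1−0.1667²)) ≈ 58.8%.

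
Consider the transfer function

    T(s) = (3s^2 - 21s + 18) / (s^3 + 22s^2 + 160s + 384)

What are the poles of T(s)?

The poles are the roots of the denominator s^3 + 22s^2 + 160s + 384 = 0.
Trying s = -6: the polynomial evaluates to 0, so (s + 6) is a factor.
Dividing out leaves s^2 + 16s + 64 = 0.
Factoring the quadratic: (s + 8)^2 = 0.

s = -6, -8, -8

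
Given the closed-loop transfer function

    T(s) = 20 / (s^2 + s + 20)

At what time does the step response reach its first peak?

Comparing s^2 + s + 20 to s^2 + 2ζωₙs + ωₙ²: ωₙ = √20 ≈ 4.472 rad/s and ζ = 1/(2·√20) ≈ 0.1118.
ζωₙ = 1/2 = 0.5, so ω_d = ωₙ√(1−ζ²) = √(ωₙ² − (ζωₙ)²) = √(20 − 0.5²) = √19.75 ≈ 4.444 rad/s.
t_p = π/ω_d = π/4.444 ≈ 0.7069 s.

t_p ≈ 0.7069 s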